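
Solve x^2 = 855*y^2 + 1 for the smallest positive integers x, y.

(x, y) = (3041, 104)

First expand sqrt(855) as a continued fraction. With x_i = (sqrt(855) + m_i)/d_i and (m_0, d_0) = (0, 1): a_0 = floor(sqrt(855)) = 29, since 29^2 = 841 <= 855 < 900 = 30^2.
Iterate m_{i+1} = d_i*a_i - m_i, d_{i+1} = (855 - m_{i+1}^2)/d_i, a_{i+1} = floor((a_0 + m_{i+1})/d_{i+1}):
  m_1 = 1*29 - 0 = 29, d_1 = (855 - 29^2)/1 = 14/1 = 14, a_1 = floor((29 + 29)/14) = 4.
  m_2 = 14*4 - 29 = 27, d_2 = (855 - 27^2)/14 = 126/14 = 9, a_2 = floor((29 + 27)/9) = 6.
  m_3 = 9*6 - 27 = 27, d_3 = (855 - 27^2)/9 = 126/9 = 14, a_3 = floor((29 + 27)/14) = 4.
  m_4 = 14*4 - 27 = 29, d_4 = (855 - 29^2)/14 = 14/14 = 1, a_4 = floor((29 + 29)/1) = 58.
  m_5 = 1*58 - 29 = 29, d_5 = (855 - 29^2)/1 = 14/1 = 14: (m_5, d_5) = (m_1, d_1) = (29, 14), so from here the quotients repeat a_1, ..., a_4; the period length is 4.
So sqrt(855) = [29; (4, 6, 4, 58)] with period length k = 4.
k is even, so the fundamental solution of x^2 - 855y^2 = 1 is (p_{k-1}, q_{k-1}) = (p_3, q_3); compute convergents through index 3.
Convergents (p_i = a_i*p_{i-1} + p_{i-2}, q_i = a_i*q_{i-1} + q_{i-2} with p_{-2}=0, p_{-1}=1, q_{-2}=1, q_{-1}=0):
  i=0: a_0=29, p_0 = 29*1 + 0 = 29, q_0 = 29*0 + 1 = 1.
  i=1: a_1=4, p_1 = 4*29 + 1 = 117, q_1 = 4*1 + 0 = 4.
  i=2: a_2=6, p_2 = 6*117 + 29 = 731, q_2 = 6*4 + 1 = 25.
  i=3: a_3=4, p_3 = 4*731 + 117 = 3041, q_3 = 4*25 + 4 = 104.
Check: 3041^2 - 855*104^2 = 9247681 - 9247680 = 1, so (x, y) = (3041, 104) solves the equation, and by the theorem it is the least positive solution.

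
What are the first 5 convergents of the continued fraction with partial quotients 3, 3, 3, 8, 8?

3/1, 10/3, 33/10, 274/83, 2225/674

Using the convergent recurrence p_i = a_i*p_{i-1} + p_{i-2}, q_i = a_i*q_{i-1} + q_{i-2} with p_{-2}=0, p_{-1}=1, q_{-2}=1, q_{-1}=0:
  i=0: a_0=3, p_0 = 3*1 + 0 = 3, q_0 = 3*0 + 1 = 1.
  i=1: a_1=3, p_1 = 3*3 + 1 = 10, q_1 = 3*1 + 0 = 3.
  i=2: a_2=3, p_2 = 3*10 + 3 = 33, q_2 = 3*3 + 1 = 10.
  i=3: a_3=8, p_3 = 8*33 + 10 = 274, q_3 = 8*10 + 3 = 83.
  i=4: a_4=8, p_4 = 8*274 + 33 = 2225, q_4 = 8*83 + 10 = 674.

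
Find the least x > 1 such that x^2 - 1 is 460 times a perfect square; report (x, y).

(x, y) = (2535751, 118230)

First expand sqrt(460) as a continued fraction. With x_i = (sqrt(460) + m_i)/d_i and (m_0, d_0) = (0, 1): a_0 = floor(sqrt(460)) = 21, since 21^2 = 441 <= 460 < 484 = 22^2.
Iterate m_{i+1} = d_i*a_i - m_i, d_{i+1} = (460 - m_{i+1}^2)/d_i, a_{i+1} = floor((a_0 + m_{i+1})/d_{i+1}):
  m_1 = 1*21 - 0 = 21, d_1 = (460 - 21^2)/1 = 19/1 = 19, a_1 = floor((21 + 21)/19) = 2.
  m_2 = 19*2 - 21 = 17, d_2 = (460 - 17^2)/19 = 171/19 = 9, a_2 = floor((21 + 17)/9) = 4.
  m_3 = 9*4 - 17 = 19, d_3 = (460 - 19^2)/9 = 99/9 = 11, a_3 = floor((21 + 19)/11) = 3.
  m_4 = 11*3 - 19 = 14, d_4 = (460 - 14^2)/11 = 264/11 = 24, a_4 = floor((21 + 14)/24) = 1.
  m_5 = 24*1 - 14 = 10, d_5 = (460 - 10^2)/24 = 360/24 = 15, a_5 = floor((21 + 10)/15) = 2.
  m_6 = 15*2 - 10 = 20, d_6 = (460 - 20^2)/15 = 60/15 = 4, a_6 = floor((21 + 20)/4) = 10.
  m_7 = 4*10 - 20 = 20, d_7 = (460 - 20^2)/4 = 60/4 = 15, a_7 = floor((21 + 20)/15) = 2.
  m_8 = 15*2 - 20 = 10, d_8 = (460 - 10^2)/15 = 360/15 = 24, a_8 = floor((21 + 10)/24) = 1.
  m_9 = 24*1 - 10 = 14, d_9 = (460 - 14^2)/24 = 264/24 = 11, a_9 = floor((21 + 14)/11) = 3.
  m_10 = 11*3 - 14 = 19, d_10 = (460 - 19^2)/11 = 99/11 = 9, a_10 = floor((21 + 19)/9) = 4.
  m_11 = 9*4 - 19 = 17, d_11 = (460 - 17^2)/9 = 171/9 = 19, a_11 = floor((21 + 17)/19) = 2.
  m_12 = 19*2 - 17 = 21, d_12 = (460 - 21^2)/19 = 19/19 = 1, a_12 = floor((21 + 21)/1) = 42.
  m_13 = 1*42 - 21 = 21, d_13 = (460 - 21^2)/1 = 19/1 = 19: (m_13, d_13) = (m_1, d_1) = (21, 19), so from here the quotients repeat a_1, ..., a_12; the period length is 12.
So sqrt(460) = [21; (2, 4, 3, 1, 2, 10, 2, 1, 3, 4, 2, 42)] with period length k = 12.
k is even, so the fundamental solution of x^2 - 460y^2 = 1 is (p_{k-1}, q_{k-1}) = (p_11, q_11); compute convergents through index 11.
Convergents (p_i = a_i*p_{i-1} + p_{i-2}, q_i = a_i*q_{i-1} + q_{i-2} with p_{-2}=0, p_{-1}=1, q_{-2}=1, q_{-1}=0):
  i=0: a_0=21, p_0 = 21*1 + 0 = 21, q_0 = 21*0 + 1 = 1.
  i=1: a_1=2, p_1 = 2*21 + 1 = 43, q_1 = 2*1 + 0 = 2.
  i=2: a_2=4, p_2 = 4*43 + 21 = 193, q_2 = 4*2 + 1 = 9.
  i=3: a_3=3, p_3 = 3*193 + 43 = 622, q_3 = 3*9 + 2 = 29.
  i=4: a_4=1, p_4 = 1*622 + 193 = 815, q_4 = 1*29 + 9 = 38.
  i=5: a_5=2, p_5 = 2*815 + 622 = 2252, q_5 = 2*38 + 29 = 105.
  i=6: a_6=10, p_6 = 10*2252 + 815 = 23335, q_6 = 10*105 + 38 = 1088.
  i=7: a_7=2, p_7 = 2*23335 + 2252 = 48922, q_7 = 2*1088 + 105 = 2281.
  i=8: a_8=1, p_8 = 1*48922 + 23335 = 72257, q_8 = 1*2281 + 1088 = 3369.
  i=9: a_9=3, p_9 = 3*72257 + 48922 = 265693, q_9 = 3*3369 + 2281 = 12388.
  i=10: a_10=4, p_10 = 4*265693 + 72257 = 1135029, q_10 = 4*12388 + 3369 = 52921.
  i=11: a_11=2, p_11 = 2*1135029 + 265693 = 2535751, q_11 = 2*52921 + 12388 = 118230.
Check: 2535751^2 - 460*118230^2 = 6430033134001 - 6430033134000 = 1, so (x, y) = (2535751, 118230) solves the equation, and by the theorem it is the least positive solution.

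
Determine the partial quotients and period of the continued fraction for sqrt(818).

[28; (1, 1, 1, 1, 56)]

Write x_i = (sqrt(818) + m_i)/d_i with (m_0, d_0) = (0, 1). a_0 = floor(sqrt(818)) = 28, since 28^2 = 784 <= 818 < 841 = 29^2.
Iterate m_{i+1} = d_i*a_i - m_i, d_{i+1} = (818 - m_{i+1}^2)/d_i, a_{i+1} = floor((a_0 + m_{i+1})/d_{i+1}):
  m_1 = 1*28 - 0 = 28, d_1 = (818 - 28^2)/1 = 34/1 = 34, a_1 = floor((28 + 28)/34) = 1.
  m_2 = 34*1 - 28 = 6, d_2 = (818 - 6^2)/34 = 782/34 = 23, a_2 = floor((28 + 6)/23) = 1.
  m_3 = 23*1 - 6 = 17, d_3 = (818 - 17^2)/23 = 529/23 = 23, a_3 = floor((28 + 17)/23) = 1.
  m_4 = 23*1 - 17 = 6, d_4 = (818 - 6^2)/23 = 782/23 = 34, a_4 = floor((28 + 6)/34) = 1.
  m_5 = 34*1 - 6 = 28, d_5 = (818 - 28^2)/34 = 34/34 = 1, a_5 = floor((28 + 28)/1) = 56.
  m_6 = 1*56 - 28 = 28, d_6 = (818 - 28^2)/1 = 34/1 = 34: (m_6, d_6) = (m_1, d_1) = (28, 34), so from here the quotients repeat a_1, ..., a_5; the period length is 5.
Hence the expansion of sqrt(818) is a_0 = 28 followed by the repeating block 1, 1, 1, 1, 56 (period 5).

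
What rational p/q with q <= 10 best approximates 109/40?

Expand x = 109/40 as a continued fraction with the Euclidean algorithm:
  109 = 2*40 + 29, so a_0 = 2.
  40 = 1*29 + 11, so a_1 = 1.
  29 = 2*11 + 7, so a_2 = 2.
  11 = 1*7 + 4, so a_3 = 1.
  7 = 1*4 + 3, so a_4 = 1.
  4 = 1*3 + 1, so a_5 = 1.
  3 = 3*1 + 0, so a_6 = 3.
so x = [2; 1, 2, 1, 1, 1, 3].
Convergents (p_i = a_i*p_{i-1} + p_{i-2}, q_i = a_i*q_{i-1} + q_{i-2} with p_{-2}=0, p_{-1}=1, q_{-2}=1, q_{-1}=0), until the denominator exceeds 10:
  i=0: a_0=2, p_0 = 2*1 + 0 = 2, q_0 = 2*0 + 1 = 1.
  i=1: a_1=1, p_1 = 1*2 + 1 = 3, q_1 = 1*1 + 0 = 1.
  i=2: a_2=2, p_2 = 2*3 + 2 = 8, q_2 = 2*1 + 1 = 3.
  i=3: a_3=1, p_3 = 1*8 + 3 = 11, q_3 = 1*3 + 1 = 4.
  i=4: a_4=1, p_4 = 1*11 + 8 = 19, q_4 = 1*4 + 3 = 7.
  i=5: a_5=1, p_5 = 1*19 + 11 = 30, q_5 = 1*7 + 4 = 11.
q_5 = 11 > 10, so the last convergent with denominator <= 10 is p_4/q_4 = 19/7.
The closest fraction with denominator <= 10 is either p_4/q_4 or the intermediate fraction (k*p_4 + p_3)/(k*q_4 + q_3) with the largest k >= 1 whose denominator stays <= 10; these approach x as k grows, and every other convergent or intermediate fraction in range is farther away.
Largest k: floor((10 - q_3)/q_4) = floor((10 - 4)/7) = 0.
Since k = 0, no intermediate fraction beyond p_4/q_4 has denominator <= 10, so the convergent 19/7 is the closest (its error is |109*7 - 19*40|/(40*7) = 3/280).

19/7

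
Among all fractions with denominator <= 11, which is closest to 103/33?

25/8

Expand x = 103/33 as a continued fraction with the Euclidean algorithm:
  103 = 3*33 + 4, so a_0 = 3.
  33 = 8*4 + 1, so a_1 = 8.
  4 = 4*1 + 0, so a_2 = 4.
so x = [3; 8, 4].
Convergents (p_i = a_i*p_{i-1} + p_{i-2}, q_i = a_i*q_{i-1} + q_{i-2} with p_{-2}=0, p_{-1}=1, q_{-2}=1, q_{-1}=0), until the denominator exceeds 11:
  i=0: a_0=3, p_0 = 3*1 + 0 = 3, q_0 = 3*0 + 1 = 1.
  i=1: a_1=8, p_1 = 8*3 + 1 = 25, q_1 = 8*1 + 0 = 8.
  i=2: a_2=4, p_2 = 4*25 + 3 = 103, q_2 = 4*8 + 1 = 33.
q_2 = 33 > 11, so the last convergent with denominator <= 11 is p_1/q_1 = 25/8.
The closest fraction with denominator <= 11 is either p_1/q_1 or the intermediate fraction (k*p_1 + p_0)/(k*q_1 + q_0) with the largest k >= 1 whose denominator stays <= 11; these approach x as k grows, and every other convergent or intermediate fraction in range is farther away.
Largest k: floor((11 - q_0)/q_1) = floor((11 - 1)/8) = 1.
That gives (1*25 + 3)/(1*8 + 1) = 28/9.
Compare the errors: |x - 25/8| = |103*8 - 25*33|/(33*8) = 1/264, and |x - 28/9| = |103*9 - 28*33|/(33*9) = 3/297.
Cross-multiplying, 1*297 = 297 < 792 = 3*264, so 1/264 is smaller: the convergent 25/8 is closer to x than 28/9.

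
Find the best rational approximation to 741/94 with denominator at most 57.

134/17

Expand x = 741/94 as a continued fraction with the Euclidean algorithm:
  741 = 7*94 + 83, so a_0 = 7.
  94 = 1*83 + 11, so a_1 = 1.
  83 = 7*11 + 6, so a_2 = 7.
  11 = 1*6 + 5, so a_3 = 1.
  6 = 1*5 + 1, so a_4 = 1.
  5 = 5*1 + 0, so a_5 = 5.
so x = [7; 1, 7, 1, 1, 5].
Convergents (p_i = a_i*p_{i-1} + p_{i-2}, q_i = a_i*q_{i-1} + q_{i-2} with p_{-2}=0, p_{-1}=1, q_{-2}=1, q_{-1}=0), until the denominator exceeds 57:
  i=0: a_0=7, p_0 = 7*1 + 0 = 7, q_0 = 7*0 + 1 = 1.
  i=1: a_1=1, p_1 = 1*7 + 1 = 8, q_1 = 1*1 + 0 = 1.
  i=2: a_2=7, p_2 = 7*8 + 7 = 63, q_2 = 7*1 + 1 = 8.
  i=3: a_3=1, p_3 = 1*63 + 8 = 71, q_3 = 1*8 + 1 = 9.
  i=4: a_4=1, p_4 = 1*71 + 63 = 134, q_4 = 1*9 + 8 = 17.
  i=5: a_5=5, p_5 = 5*134 + 71 = 741, q_5 = 5*17 + 9 = 94.
q_5 = 94 > 57, so the last convergent with denominator <= 57 is p_4/q_4 = 134/17.
The closest fraction with denominator <= 57 is either p_4/q_4 or the intermediate fraction (k*p_4 + p_3)/(k*q_4 + q_3) with the largest k >= 1 whose denominator stays <= 57; these approach x as k grows, and every other convergent or intermediate fraction in range is farther away.
Largest k: floor((57 - q_3)/q_4) = floor((57 - 9)/17) = 2.
That gives (2*134 + 71)/(2*17 + 9) = 339/43.
Compare the errors: |x - 134/17| = |741*17 - 134*94|/(94*17) = 1/1598, and |x - 339/43| = |741*43 - 339*94|/(94*43) = 3/4042.
Cross-multiplying, 1*4042 = 4042 < 4794 = 3*1598, so 1/1598 is smaller: the convergent 134/17 is closer to x than 339/43.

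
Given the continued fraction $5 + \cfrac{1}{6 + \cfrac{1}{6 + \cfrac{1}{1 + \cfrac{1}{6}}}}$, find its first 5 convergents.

Using the convergent recurrence p_i = a_i*p_{i-1} + p_{i-2}, q_i = a_i*q_{i-1} + q_{i-2} with p_{-2}=0, p_{-1}=1, q_{-2}=1, q_{-1}=0:
  i=0: a_0=5, p_0 = 5*1 + 0 = 5, q_0 = 5*0 + 1 = 1.
  i=1: a_1=6, p_1 = 6*5 + 1 = 31, q_1 = 6*1 + 0 = 6.
  i=2: a_2=6, p_2 = 6*31 + 5 = 191, q_2 = 6*6 + 1 = 37.
  i=3: a_3=1, p_3 = 1*191 + 31 = 222, q_3 = 1*37 + 6 = 43.
  i=4: a_4=6, p_4 = 6*222 + 191 = 1523, q_4 = 6*43 + 37 = 295.

5/1, 31/6, 191/37, 222/43, 1523/295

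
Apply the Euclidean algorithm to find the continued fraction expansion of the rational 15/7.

[2; 7]

Run the Euclidean algorithm on 15 and 7; the successive quotients are the partial quotients a_0, a_1, ... (each step inverts the fractional part left over by the previous one):
  15 = 2*7 + 1, so a_0 = 2.
  7 = 7*1 + 0, so a_1 = 7.
The remainder reaches 0 after 2 divisions, so the expansion has 2 partial quotients, read off in order.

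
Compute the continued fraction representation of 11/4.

[2; 1, 3]

Run the Euclidean algorithm on 11 and 4; the successive quotients are the partial quotients a_0, a_1, ... (each step inverts the fractional part left over by the previous one):
  11 = 2*4 + 3, so a_0 = 2.
  4 = 1*3 + 1, so a_1 = 1.
  3 = 3*1 + 0, so a_2 = 3.
The remainder reaches 0 after 3 divisions, so the expansion has 3 partial quotients, read off in order.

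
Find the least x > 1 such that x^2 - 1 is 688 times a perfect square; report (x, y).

First expand sqrt(688) as a continued fraction. With x_i = (sqrt(688) + m_i)/d_i and (m_0, d_0) = (0, 1): a_0 = floor(sqrt(688)) = 26, since 26^2 = 676 <= 688 < 729 = 27^2.
Iterate m_{i+1} = d_i*a_i - m_i, d_{i+1} = (688 - m_{i+1}^2)/d_i, a_{i+1} = floor((a_0 + m_{i+1})/d_{i+1}):
  m_1 = 1*26 - 0 = 26, d_1 = (688 - 26^2)/1 = 12/1 = 12, a_1 = floor((26 + 26)/12) = 4.
  m_2 = 12*4 - 26 = 22, d_2 = (688 - 22^2)/12 = 204/12 = 17, a_2 = floor((26 + 22)/17) = 2.
  m_3 = 17*2 - 22 = 12, d_3 = (688 - 12^2)/17 = 544/17 = 32, a_3 = floor((26 + 12)/32) = 1.
  m_4 = 32*1 - 12 = 20, d_4 = (688 - 20^2)/32 = 288/32 = 9, a_4 = floor((26 + 20)/9) = 5.
  m_5 = 9*5 - 20 = 25, d_5 = (688 - 25^2)/9 = 63/9 = 7, a_5 = floor((26 + 25)/7) = 7.
  m_6 = 7*7 - 25 = 24, d_6 = (688 - 24^2)/7 = 112/7 = 16, a_6 = floor((26 + 24)/16) = 3.
  m_7 = 16*3 - 24 = 24, d_7 = (688 - 24^2)/16 = 112/16 = 7, a_7 = floor((26 + 24)/7) = 7.
  m_8 = 7*7 - 24 = 25, d_8 = (688 - 25^2)/7 = 63/7 = 9, a_8 = floor((26 + 25)/9) = 5.
  m_9 = 9*5 - 25 = 20, d_9 = (688 - 20^2)/9 = 288/9 = 32, a_9 = floor((26 + 20)/32) = 1.
  m_10 = 32*1 - 20 = 12, d_10 = (688 - 12^2)/32 = 544/32 = 17, a_10 = floor((26 + 12)/17) = 2.
  m_11 = 17*2 - 12 = 22, d_11 = (688 - 22^2)/17 = 204/17 = 12, a_11 = floor((26 + 22)/12) = 4.
  m_12 = 12*4 - 22 = 26, d_12 = (688 - 26^2)/12 = 12/12 = 1, a_12 = floor((26 + 26)/1) = 52.
  m_13 = 1*52 - 26 = 26, d_13 = (688 - 26^2)/1 = 12/1 = 12: (m_13, d_13) = (m_1, d_1) = (26, 12), so from here the quotients repeat a_1, ..., a_12; the period length is 12.
So sqrt(688) = [26; (4, 2, 1, 5, 7, 3, 7, 5, 1, 2, 4, 52)] with period length k = 12.
k is even, so the fundamental solution of x^2 - 688y^2 = 1 is (p_{k-1}, q_{k-1}) = (p_11, q_11); compute convergents through index 11.
Convergents (p_i = a_i*p_{i-1} + p_{i-2}, q_i = a_i*q_{i-1} + q_{i-2} with p_{-2}=0, p_{-1}=1, q_{-2}=1, q_{-1}=0):
  i=0: a_0=26, p_0 = 26*1 + 0 = 26, q_0 = 26*0 + 1 = 1.
  i=1: a_1=4, p_1 = 4*26 + 1 = 105, q_1 = 4*1 + 0 = 4.
  i=2: a_2=2, p_2 = 2*105 + 26 = 236, q_2 = 2*4 + 1 = 9.
  i=3: a_3=1, p_3 = 1*236 + 105 = 341, q_3 = 1*9 + 4 = 13.
  i=4: a_4=5, p_4 = 5*341 + 236 = 1941, q_4 = 5*13 + 9 = 74.
  i=5: a_5=7, p_5 = 7*1941 + 341 = 13928, q_5 = 7*74 + 13 = 531.
  i=6: a_6=3, p_6 = 3*13928 + 1941 = 43725, q_6 = 3*531 + 74 = 1667.
  i=7: a_7=7, p_7 = 7*43725 + 13928 = 320003, q_7 = 7*1667 + 531 = 12200.
  i=8: a_8=5, p_8 = 5*320003 + 43725 = 1643740, q_8 = 5*12200 + 1667 = 62667.
  i=9: a_9=1, p_9 = 1*1643740 + 320003 = 1963743, q_9 = 1*62667 + 12200 = 74867.
  i=10: a_10=2, p_10 = 2*1963743 + 1643740 = 5571226, q_10 = 2*74867 + 62667 = 212401.
  i=11: a_11=4, p_11 = 4*5571226 + 1963743 = 24248647, q_11 = 4*212401 + 74867 = 924471.
Check: 24248647^2 - 688*924471^2 = 587996881330609 - 587996881330608 = 1, so (x, y) = (24248647, 924471) solves the equation, and by the theorem it is the least positive solution.

(x, y) = (24248647, 924471)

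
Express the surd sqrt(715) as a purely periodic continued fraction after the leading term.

[26; (1, 2, 1, 5, 5, 5, 1, 2, 1, 52)]

Write x_i = (sqrt(715) + m_i)/d_i with (m_0, d_0) = (0, 1). a_0 = floor(sqrt(715)) = 26, since 26^2 = 676 <= 715 < 729 = 27^2.
Iterate m_{i+1} = d_i*a_i - m_i, d_{i+1} = (715 - m_{i+1}^2)/d_i, a_{i+1} = floor((a_0 + m_{i+1})/d_{i+1}):
  m_1 = 1*26 - 0 = 26, d_1 = (715 - 26^2)/1 = 39/1 = 39, a_1 = floor((26 + 26)/39) = 1.
  m_2 = 39*1 - 26 = 13, d_2 = (715 - 13^2)/39 = 546/39 = 14, a_2 = floor((26 + 13)/14) = 2.
  m_3 = 14*2 - 13 = 15, d_3 = (715 - 15^2)/14 = 490/14 = 35, a_3 = floor((26 + 15)/35) = 1.
  m_4 = 35*1 - 15 = 20, d_4 = (715 - 20^2)/35 = 315/35 = 9, a_4 = floor((26 + 20)/9) = 5.
  m_5 = 9*5 - 20 = 25, d_5 = (715 - 25^2)/9 = 90/9 = 10, a_5 = floor((26 + 25)/10) = 5.
  m_6 = 10*5 - 25 = 25, d_6 = (715 - 25^2)/10 = 90/10 = 9, a_6 = floor((26 + 25)/9) = 5.
  m_7 = 9*5 - 25 = 20, d_7 = (715 - 20^2)/9 = 315/9 = 35, a_7 = floor((26 + 20)/35) = 1.
  m_8 = 35*1 - 20 = 15, d_8 = (715 - 15^2)/35 = 490/35 = 14, a_8 = floor((26 + 15)/14) = 2.
  m_9 = 14*2 - 15 = 13, d_9 = (715 - 13^2)/14 = 546/14 = 39, a_9 = floor((26 + 13)/39) = 1.
  m_10 = 39*1 - 13 = 26, d_10 = (715 - 26^2)/39 = 39/39 = 1, a_10 = floor((26 + 26)/1) = 52.
  m_11 = 1*52 - 26 = 26, d_11 = (715 - 26^2)/1 = 39/1 = 39: (m_11, d_11) = (m_1, d_1) = (26, 39), so from here the quotients repeat a_1, ..., a_10; the period length is 10.
Hence the expansion of sqrt(715) is a_0 = 26 followed by the repeating block 1, 2, 1, 5, 5, 5, 1, 2, 1, 52 (period 10).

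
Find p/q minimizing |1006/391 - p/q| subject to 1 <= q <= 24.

Expand x = 1006/391 as a continued fraction with the Euclidean algorithm:
  1006 = 2*391 + 224, so a_0 = 2.
  391 = 1*224 + 167, so a_1 = 1.
  224 = 1*167 + 57, so a_2 = 1.
  167 = 2*57 + 53, so a_3 = 2.
  57 = 1*53 + 4, so a_4 = 1.
  53 = 13*4 + 1, so a_5 = 13.
  4 = 4*1 + 0, so a_6 = 4.
so x = [2; 1, 1, 2, 1, 13, 4].
Convergents (p_i = a_i*p_{i-1} + p_{i-2}, q_i = a_i*q_{i-1} + q_{i-2} with p_{-2}=0, p_{-1}=1, q_{-2}=1, q_{-1}=0), until the denominator exceeds 24:
  i=0: a_0=2, p_0 = 2*1 + 0 = 2, q_0 = 2*0 + 1 = 1.
  i=1: a_1=1, p_1 = 1*2 + 1 = 3, q_1 = 1*1 + 0 = 1.
  i=2: a_2=1, p_2 = 1*3 + 2 = 5, q_2 = 1*1 + 1 = 2.
  i=3: a_3=2, p_3 = 2*5 + 3 = 13, q_3 = 2*2 + 1 = 5.
  i=4: a_4=1, p_4 = 1*13 + 5 = 18, q_4 = 1*5 + 2 = 7.
  i=5: a_5=13, p_5 = 13*18 + 13 = 247, q_5 = 13*7 + 5 = 96.
q_5 = 96 > 24, so the last convergent with denominator <= 24 is p_4/q_4 = 18/7.
The closest fraction with denominator <= 24 is either p_4/q_4 or the intermediate fraction (k*p_4 + p_3)/(k*q_4 + q_3) with the largest k >= 1 whose denominator stays <= 24; these approach x as k grows, and every other convergent or intermediate fraction in range is farther away.
Largest k: floor((24 - q_3)/q_4) = floor((24 - 5)/7) = 2.
That gives (2*18 + 13)/(2*7 + 5) = 49/19.
Compare the errors: |x - 18/7| = |1006*7 - 18*391|/(391*7) = 4/2737, and |x - 49/19| = |1006*19 - 49*391|/(391*19) = 45/7429.
Cross-multiplying, 4*7429 = 29716 < 123165 = 45*2737, so 4/2737 is smaller: the convergent 18/7 is closer to x than 49/19.

18/7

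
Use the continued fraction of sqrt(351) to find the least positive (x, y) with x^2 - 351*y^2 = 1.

(x, y) = (62425, 3332)

First expand sqrt(351) as a continued fraction. With x_i = (sqrt(351) + m_i)/d_i and (m_0, d_0) = (0, 1): a_0 = floor(sqrt(351)) = 18, since 18^2 = 324 <= 351 < 361 = 19^2.
Iterate m_{i+1} = d_i*a_i - m_i, d_{i+1} = (351 - m_{i+1}^2)/d_i, a_{i+1} = floor((a_0 + m_{i+1})/d_{i+1}):
  m_1 = 1*18 - 0 = 18, d_1 = (351 - 18^2)/1 = 27/1 = 27, a_1 = floor((18 + 18)/27) = 1.
  m_2 = 27*1 - 18 = 9, d_2 = (351 - 9^2)/27 = 270/27 = 10, a_2 = floor((18 + 9)/10) = 2.
  m_3 = 10*2 - 9 = 11, d_3 = (351 - 11^2)/10 = 230/10 = 23, a_3 = floor((18 + 11)/23) = 1.
  m_4 = 23*1 - 11 = 12, d_4 = (351 - 12^2)/23 = 207/23 = 9, a_4 = floor((18 + 12)/9) = 3.
  m_5 = 9*3 - 12 = 15, d_5 = (351 - 15^2)/9 = 126/9 = 14, a_5 = floor((18 + 15)/14) = 2.
  m_6 = 14*2 - 15 = 13, d_6 = (351 - 13^2)/14 = 182/14 = 13, a_6 = floor((18 + 13)/13) = 2.
  m_7 = 13*2 - 13 = 13, d_7 = (351 - 13^2)/13 = 182/13 = 14, a_7 = floor((18 + 13)/14) = 2.
  m_8 = 14*2 - 13 = 15, d_8 = (351 - 15^2)/14 = 126/14 = 9, a_8 = floor((18 + 15)/9) = 3.
  m_9 = 9*3 - 15 = 12, d_9 = (351 - 12^2)/9 = 207/9 = 23, a_9 = floor((18 + 12)/23) = 1.
  m_10 = 23*1 - 12 = 11, d_10 = (351 - 11^2)/23 = 230/23 = 10, a_10 = floor((18 + 11)/10) = 2.
  m_11 = 10*2 - 11 = 9, d_11 = (351 - 9^2)/10 = 270/10 = 27, a_11 = floor((18 + 9)/27) = 1.
  m_12 = 27*1 - 9 = 18, d_12 = (351 - 18^2)/27 = 27/27 = 1, a_12 = floor((18 + 18)/1) = 36.
  m_13 = 1*36 - 18 = 18, d_13 = (351 - 18^2)/1 = 27/1 = 27: (m_13, d_13) = (m_1, d_1) = (18, 27), so from here the quotients repeat a_1, ..., a_12; the period length is 12.
So sqrt(351) = [18; (1, 2, 1, 3, 2, 2, 2, 3, 1, 2, 1, 36)] with period length k = 12.
k is even, so the fundamental solution of x^2 - 351y^2 = 1 is (p_{k-1}, q_{k-1}) = (p_11, q_11); compute convergents through index 11.
Convergents (p_i = a_i*p_{i-1} + p_{i-2}, q_i = a_i*q_{i-1} + q_{i-2} with p_{-2}=0, p_{-1}=1, q_{-2}=1, q_{-1}=0):
  i=0: a_0=18, p_0 = 18*1 + 0 = 18, q_0 = 18*0 + 1 = 1.
  i=1: a_1=1, p_1 = 1*18 + 1 = 19, q_1 = 1*1 + 0 = 1.
  i=2: a_2=2, p_2 = 2*19 + 18 = 56, q_2 = 2*1 + 1 = 3.
  i=3: a_3=1, p_3 = 1*56 + 19 = 75, q_3 = 1*3 + 1 = 4.
  i=4: a_4=3, p_4 = 3*75 + 56 = 281, q_4 = 3*4 + 3 = 15.
  i=5: a_5=2, p_5 = 2*281 + 75 = 637, q_5 = 2*15 + 4 = 34.
  i=6: a_6=2, p_6 = 2*637 + 281 = 1555, q_6 = 2*34 + 15 = 83.
  i=7: a_7=2, p_7 = 2*1555 + 637 = 3747, q_7 = 2*83 + 34 = 200.
  i=8: a_8=3, p_8 = 3*3747 + 1555 = 12796, q_8 = 3*200 + 83 = 683.
  i=9: a_9=1, p_9 = 1*12796 + 3747 = 16543, q_9 = 1*683 + 200 = 883.
  i=10: a_10=2, p_10 = 2*16543 + 12796 = 45882, q_10 = 2*883 + 683 = 2449.
  i=11: a_11=1, p_11 = 1*45882 + 16543 = 62425, q_11 = 1*2449 + 883 = 3332.
Check: 62425^2 - 351*3332^2 = 3896880625 - 3896880624 = 1, so (x, y) = (62425, 3332) solves the equation, and by the theorem it is the least positive solution.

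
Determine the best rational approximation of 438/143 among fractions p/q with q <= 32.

49/16

Expand x = 438/143 as a continued fraction with the Euclidean algorithm:
  438 = 3*143 + 9, so a_0 = 3.
  143 = 15*9 + 8, so a_1 = 15.
  9 = 1*8 + 1, so a_2 = 1.
  8 = 8*1 + 0, so a_3 = 8.
so x = [3; 15, 1, 8].
Convergents (p_i = a_i*p_{i-1} + p_{i-2}, q_i = a_i*q_{i-1} + q_{i-2} with p_{-2}=0, p_{-1}=1, q_{-2}=1, q_{-1}=0), until the denominator exceeds 32:
  i=0: a_0=3, p_0 = 3*1 + 0 = 3, q_0 = 3*0 + 1 = 1.
  i=1: a_1=15, p_1 = 15*3 + 1 = 46, q_1 = 15*1 + 0 = 15.
  i=2: a_2=1, p_2 = 1*46 + 3 = 49, q_2 = 1*15 + 1 = 16.
  i=3: a_3=8, p_3 = 8*49 + 46 = 438, q_3 = 8*16 + 15 = 143.
q_3 = 143 > 32, so the last convergent with denominator <= 32 is p_2/q_2 = 49/16.
The closest fraction with denominator <= 32 is either p_2/q_2 or the intermediate fraction (k*p_2 + p_1)/(k*q_2 + q_1) with the largest k >= 1 whose denominator stays <= 32; these approach x as k grows, and every other convergent or intermediate fraction in range is farther away.
Largest k: floor((32 - q_1)/q_2) = floor((32 - 15)/16) = 1.
That gives (1*49 + 46)/(1*16 + 15) = 95/31.
Compare the errors: |x - 49/16| = |438*16 - 49*143|/(143*16) = 1/2288, and |x - 95/31| = |438*31 - 95*143|/(143*31) = 7/4433.
Cross-multiplying, 1*4433 = 4433 < 16016 = 7*2288, so 1/2288 is smaller: the convergent 49/16 is closer to x than 95/31.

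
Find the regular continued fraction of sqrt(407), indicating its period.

Write x_i = (sqrt(407) + m_i)/d_i with (m_0, d_0) = (0, 1). a_0 = floor(sqrt(407)) = 20, since 20^2 = 400 <= 407 < 441 = 21^2.
Iterate m_{i+1} = d_i*a_i - m_i, d_{i+1} = (407 - m_{i+1}^2)/d_i, a_{i+1} = floor((a_0 + m_{i+1})/d_{i+1}):
  m_1 = 1*20 - 0 = 20, d_1 = (407 - 20^2)/1 = 7/1 = 7, a_1 = floor((20 + 20)/7) = 5.
  m_2 = 7*5 - 20 = 15, d_2 = (407 - 15^2)/7 = 182/7 = 26, a_2 = floor((20 + 15)/26) = 1.
  m_3 = 26*1 - 15 = 11, d_3 = (407 - 11^2)/26 = 286/26 = 11, a_3 = floor((20 + 11)/11) = 2.
  m_4 = 11*2 - 11 = 11, d_4 = (407 - 11^2)/11 = 286/11 = 26, a_4 = floor((20 + 11)/26) = 1.
  m_5 = 26*1 - 11 = 15, d_5 = (407 - 15^2)/26 = 182/26 = 7, a_5 = floor((20 + 15)/7) = 5.
  m_6 = 7*5 - 15 = 20, d_6 = (407 - 20^2)/7 = 7/7 = 1, a_6 = floor((20 + 20)/1) = 40.
  m_7 = 1*40 - 20 = 20, d_7 = (407 - 20^2)/1 = 7/1 = 7: (m_7, d_7) = (m_1, d_1) = (20, 7), so from here the quotients repeat a_1, ..., a_6; the period length is 6.
Hence the expansion of sqrt(407) is a_0 = 20 followed by the repeating block 5, 1, 2, 1, 5, 40 (period 6).

[20; (5, 1, 2, 1, 5, 40)]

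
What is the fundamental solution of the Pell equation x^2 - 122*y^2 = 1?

(x, y) = (243, 22)

First expand sqrt(122) as a continued fraction. With x_i = (sqrt(122) + m_i)/d_i and (m_0, d_0) = (0, 1): a_0 = floor(sqrt(122)) = 11, since 11^2 = 121 <= 122 < 144 = 12^2.
Iterate m_{i+1} = d_i*a_i - m_i, d_{i+1} = (122 - m_{i+1}^2)/d_i, a_{i+1} = floor((a_0 + m_{i+1})/d_{i+1}):
  m_1 = 1*11 - 0 = 11, d_1 = (122 - 11^2)/1 = 1/1 = 1, a_1 = floor((11 + 11)/1) = 22.
  m_2 = 1*22 - 11 = 11, d_2 = (122 - 11^2)/1 = 1/1 = 1: (m_2, d_2) = (m_1, d_1) = (11, 1), so from here the quotient a_1 repeats; the period length is 1.
So sqrt(122) = [11; (22)] with period length k = 1.
k is odd, so (p_{k-1}, q_{k-1}) only solves x^2 - 122y^2 = -1 and the fundamental solution of x^2 - 122y^2 = 1 is (p_{2k-1}, q_{2k-1}) = (p_1, q_1); compute convergents through index 1, running through the period twice.
Convergents (p_i = a_i*p_{i-1} + p_{i-2}, q_i = a_i*q_{i-1} + q_{i-2} with p_{-2}=0, p_{-1}=1, q_{-2}=1, q_{-1}=0):
  i=0: a_0=11, p_0 = 11*1 + 0 = 11, q_0 = 11*0 + 1 = 1.
  i=1: a_1=22, p_1 = 22*11 + 1 = 243, q_1 = 22*1 + 0 = 22.
Indeed p_0^2 - 122*q_0^2 = 121 - 122 = -1, not +1.
Check: 243^2 - 122*22^2 = 59049 - 59048 = 1, so (x, y) = (243, 22) solves the equation, and by the theorem it is the least positive solution.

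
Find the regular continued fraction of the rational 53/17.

Run the Euclidean algorithm on 53 and 17; the successive quotients are the partial quotients a_0, a_1, ... (each step inverts the fractional part left over by the previous one):
  53 = 3*17 + 2, so a_0 = 3.
  17 = 8*2 + 1, so a_1 = 8.
  2 = 2*1 + 0, so a_2 = 2.
The remainder reaches 0 after 3 divisions, so the expansion has 3 partial quotients, read off in order.

[3; 8, 2]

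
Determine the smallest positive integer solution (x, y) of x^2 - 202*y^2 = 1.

First expand sqrt(202) as a continued fraction. With x_i = (sqrt(202) + m_i)/d_i and (m_0, d_0) = (0, 1): a_0 = floor(sqrt(202)) = 14, since 14^2 = 196 <= 202 < 225 = 15^2.
Iterate m_{i+1} = d_i*a_i - m_i, d_{i+1} = (202 - m_{i+1}^2)/d_i, a_{i+1} = floor((a_0 + m_{i+1})/d_{i+1}):
  m_1 = 1*14 - 0 = 14, d_1 = (202 - 14^2)/1 = 6/1 = 6, a_1 = floor((14 + 14)/6) = 4.
  m_2 = 6*4 - 14 = 10, d_2 = (202 - 10^2)/6 = 102/6 = 17, a_2 = floor((14 + 10)/17) = 1.
  m_3 = 17*1 - 10 = 7, d_3 = (202 - 7^2)/17 = 153/17 = 9, a_3 = floor((14 + 7)/9) = 2.
  m_4 = 9*2 - 7 = 11, d_4 = (202 - 11^2)/9 = 81/9 = 9, a_4 = floor((14 + 11)/9) = 2.
  m_5 = 9*2 - 11 = 7, d_5 = (202 - 7^2)/9 = 153/9 = 17, a_5 = floor((14 + 7)/17) = 1.
  m_6 = 17*1 - 7 = 10, d_6 = (202 - 10^2)/17 = 102/17 = 6, a_6 = floor((14 + 10)/6) = 4.
  m_7 = 6*4 - 10 = 14, d_7 = (202 - 14^2)/6 = 6/6 = 1, a_7 = floor((14 + 14)/1) = 28.
  m_8 = 1*28 - 14 = 14, d_8 = (202 - 14^2)/1 = 6/1 = 6: (m_8, d_8) = (m_1, d_1) = (14, 6), so from here the quotients repeat a_1, ..., a_7; the period length is 7.
So sqrt(202) = [14; (4, 1, 2, 2, 1, 4, 28)] with period length k = 7.
k is odd, so (p_{k-1}, q_{k-1}) only solves x^2 - 202y^2 = -1 and the fundamental solution of x^2 - 202y^2 = 1 is (p_{2k-1}, q_{2k-1}) = (p_13, q_13); compute convergents through index 13, running through the period twice.
Convergents (p_i = a_i*p_{i-1} + p_{i-2}, q_i = a_i*q_{i-1} + q_{i-2} with p_{-2}=0, p_{-1}=1, q_{-2}=1, q_{-1}=0):
  i=0: a_0=14, p_0 = 14*1 + 0 = 14, q_0 = 14*0 + 1 = 1.
  i=1: a_1=4, p_1 = 4*14 + 1 = 57, q_1 = 4*1 + 0 = 4.
  i=2: a_2=1, p_2 = 1*57 + 14 = 71, q_2 = 1*4 + 1 = 5.
  i=3: a_3=2, p_3 = 2*71 + 57 = 199, q_3 = 2*5 + 4 = 14.
  i=4: a_4=2, p_4 = 2*199 + 71 = 469, q_4 = 2*14 + 5 = 33.
  i=5: a_5=1, p_5 = 1*469 + 199 = 668, q_5 = 1*33 + 14 = 47.
  i=6: a_6=4, p_6 = 4*668 + 469 = 3141, q_6 = 4*47 + 33 = 221.
  i=7: a_7=28, p_7 = 28*3141 + 668 = 88616, q_7 = 28*221 + 47 = 6235.
  i=8: a_8=4, p_8 = 4*88616 + 3141 = 357605, q_8 = 4*6235 + 221 = 25161.
  i=9: a_9=1, p_9 = 1*357605 + 88616 = 446221, q_9 = 1*25161 + 6235 = 31396.
  i=10: a_10=2, p_10 = 2*446221 + 357605 = 1250047, q_10 = 2*31396 + 25161 = 87953.
  i=11: a_11=2, p_11 = 2*1250047 + 446221 = 2946315, q_11 = 2*87953 + 31396 = 207302.
  i=12: a_12=1, p_12 = 1*2946315 + 1250047 = 4196362, q_12 = 1*207302 + 87953 = 295255.
  i=13: a_13=4, p_13 = 4*4196362 + 2946315 = 19731763, q_13 = 4*295255 + 207302 = 1388322.
Indeed p_6^2 - 202*q_6^2 = 9865881 - 9865882 = -1, not +1.
Check: 19731763^2 - 202*1388322^2 = 389342471088169 - 389342471088168 = 1, so (x, y) = (19731763, 1388322) solves the equation, and by the theorem it is the least positive solution.

(x, y) = (19731763, 1388322)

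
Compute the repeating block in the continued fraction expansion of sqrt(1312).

[36; (4, 1, 1, 17, 1, 1, 4, 72)]

Write x_i = (sqrt(1312) + m_i)/d_i with (m_0, d_0) = (0, 1). a_0 = floor(sqrt(1312)) = 36, since 36^2 = 1296 <= 1312 < 1369 = 37^2.
Iterate m_{i+1} = d_i*a_i - m_i, d_{i+1} = (1312 - m_{i+1}^2)/d_i, a_{i+1} = floor((a_0 + m_{i+1})/d_{i+1}):
  m_1 = 1*36 - 0 = 36, d_1 = (1312 - 36^2)/1 = 16/1 = 16, a_1 = floor((36 + 36)/16) = 4.
  m_2 = 16*4 - 36 = 28, d_2 = (1312 - 28^2)/16 = 528/16 = 33, a_2 = floor((36 + 28)/33) = 1.
  m_3 = 33*1 - 28 = 5, d_3 = (1312 - 5^2)/33 = 1287/33 = 39, a_3 = floor((36 + 5)/39) = 1.
  m_4 = 39*1 - 5 = 34, d_4 = (1312 - 34^2)/39 = 156/39 = 4, a_4 = floor((36 + 34)/4) = 17.
  m_5 = 4*17 - 34 = 34, d_5 = (1312 - 34^2)/4 = 156/4 = 39, a_5 = floor((36 + 34)/39) = 1.
  m_6 = 39*1 - 34 = 5, d_6 = (1312 - 5^2)/39 = 1287/39 = 33, a_6 = floor((36 + 5)/33) = 1.
  m_7 = 33*1 - 5 = 28, d_7 = (1312 - 28^2)/33 = 528/33 = 16, a_7 = floor((36 + 28)/16) = 4.
  m_8 = 16*4 - 28 = 36, d_8 = (1312 - 36^2)/16 = 16/16 = 1, a_8 = floor((36 + 36)/1) = 72.
  m_9 = 1*72 - 36 = 36, d_9 = (1312 - 36^2)/1 = 16/1 = 16: (m_9, d_9) = (m_1, d_1) = (36, 16), so from here the quotients repeat a_1, ..., a_8; the period length is 8.
Hence the expansion of sqrt(1312) is a_0 = 36 followed by the repeating block 4, 1, 1, 17, 1, 1, 4, 72 (period 8).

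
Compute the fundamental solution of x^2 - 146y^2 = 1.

(x, y) = (145, 12)

First expand sqrt(146) as a continued fraction. With x_i = (sqrt(146) + m_i)/d_i and (m_0, d_0) = (0, 1): a_0 = floor(sqrt(146)) = 12, since 12^2 = 144 <= 146 < 169 = 13^2.
Iterate m_{i+1} = d_i*a_i - m_i, d_{i+1} = (146 - m_{i+1}^2)/d_i, a_{i+1} = floor((a_0 + m_{i+1})/d_{i+1}):
  m_1 = 1*12 - 0 = 12, d_1 = (146 - 12^2)/1 = 2/1 = 2, a_1 = floor((12 + 12)/2) = 12.
  m_2 = 2*12 - 12 = 12, d_2 = (146 - 12^2)/2 = 2/2 = 1, a_2 = floor((12 + 12)/1) = 24.
  m_3 = 1*24 - 12 = 12, d_3 = (146 - 12^2)/1 = 2/1 = 2: (m_3, d_3) = (m_1, d_1) = (12, 2), so from here the quotients repeat a_1, a_2; the period length is 2.
So sqrt(146) = [12; (12, 24)] with period length k = 2.
k is even, so the fundamental solution of x^2 - 146y^2 = 1 is (p_{k-1}, q_{k-1}) = (p_1, q_1); compute convergents through index 1.
Convergents (p_i = a_i*p_{i-1} + p_{i-2}, q_i = a_i*q_{i-1} + q_{i-2} with p_{-2}=0, p_{-1}=1, q_{-2}=1, q_{-1}=0):
  i=0: a_0=12, p_0 = 12*1 + 0 = 12, q_0 = 12*0 + 1 = 1.
  i=1: a_1=12, p_1 = 12*12 + 1 = 145, q_1 = 12*1 + 0 = 12.
Check: 145^2 - 146*12^2 = 21025 - 21024 = 1, so (x, y) = (145, 12) solves the equation, and by the theorem it is the least positive solution.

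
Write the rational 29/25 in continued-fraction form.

[1; 6, 4]

Run the Euclidean algorithm on 29 and 25; the successive quotients are the partial quotients a_0, a_1, ... (each step inverts the fractional part left over by the previous one):
  29 = 1*25 + 4, so a_0 = 1.
  25 = 6*4 + 1, so a_1 = 6.
  4 = 4*1 + 0, so a_2 = 4.
The remainder reaches 0 after 3 divisions, so the expansion has 3 partial quotients, read off in order.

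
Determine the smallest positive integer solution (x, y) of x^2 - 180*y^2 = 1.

(x, y) = (161, 12)

First expand sqrt(180) as a continued fraction. With x_i = (sqrt(180) + m_i)/d_i and (m_0, d_0) = (0, 1): a_0 = floor(sqrt(180)) = 13, since 13^2 = 169 <= 180 < 196 = 14^2.
Iterate m_{i+1} = d_i*a_i - m_i, d_{i+1} = (180 - m_{i+1}^2)/d_i, a_{i+1} = floor((a_0 + m_{i+1})/d_{i+1}):
  m_1 = 1*13 - 0 = 13, d_1 = (180 - 13^2)/1 = 11/1 = 11, a_1 = floor((13 + 13)/11) = 2.
  m_2 = 11*2 - 13 = 9, d_2 = (180 - 9^2)/11 = 99/11 = 9, a_2 = floor((13 + 9)/9) = 2.
  m_3 = 9*2 - 9 = 9, d_3 = (180 - 9^2)/9 = 99/9 = 11, a_3 = floor((13 + 9)/11) = 2.
  m_4 = 11*2 - 9 = 13, d_4 = (180 - 13^2)/11 = 11/11 = 1, a_4 = floor((13 + 13)/1) = 26.
  m_5 = 1*26 - 13 = 13, d_5 = (180 - 13^2)/1 = 11/1 = 11: (m_5, d_5) = (m_1, d_1) = (13, 11), so from here the quotients repeat a_1, ..., a_4; the period length is 4.
So sqrt(180) = [13; (2, 2, 2, 26)] with period length k = 4.
k is even, so the fundamental solution of x^2 - 180y^2 = 1 is (p_{k-1}, q_{k-1}) = (p_3, q_3); compute convergents through index 3.
Convergents (p_i = a_i*p_{i-1} + p_{i-2}, q_i = a_i*q_{i-1} + q_{i-2} with p_{-2}=0, p_{-1}=1, q_{-2}=1, q_{-1}=0):
  i=0: a_0=13, p_0 = 13*1 + 0 = 13, q_0 = 13*0 + 1 = 1.
  i=1: a_1=2, p_1 = 2*13 + 1 = 27, q_1 = 2*1 + 0 = 2.
  i=2: a_2=2, p_2 = 2*27 + 13 = 67, q_2 = 2*2 + 1 = 5.
  i=3: a_3=2, p_3 = 2*67 + 27 = 161, q_3 = 2*5 + 2 = 12.
Check: 161^2 - 180*12^2 = 25921 - 25920 = 1, so (x, y) = (161, 12) solves the equation, and by the theorem it is the least positive solution.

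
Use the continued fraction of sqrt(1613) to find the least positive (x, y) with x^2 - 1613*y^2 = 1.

First expand sqrt(1613) as a continued fraction. With x_i = (sqrt(1613) + m_i)/d_i and (m_0, d_0) = (0, 1): a_0 = floor(sqrt(1613)) = 40, since 40^2 = 1600 <= 1613 < 1681 = 41^2.
Iterate m_{i+1} = d_i*a_i - m_i, d_{i+1} = (1613 - m_{i+1}^2)/d_i, a_{i+1} = floor((a_0 + m_{i+1})/d_{i+1}):
  m_1 = 1*40 - 0 = 40, d_1 = (1613 - 40^2)/1 = 13/1 = 13, a_1 = floor((40 + 40)/13) = 6.
  m_2 = 13*6 - 40 = 38, d_2 = (1613 - 38^2)/13 = 169/13 = 13, a_2 = floor((40 + 38)/13) = 6.
  m_3 = 13*6 - 38 = 40, d_3 = (1613 - 40^2)/13 = 13/13 = 1, a_3 = floor((40 + 40)/1) = 80.
  m_4 = 1*80 - 40 = 40, d_4 = (1613 - 40^2)/1 = 13/1 = 13: (m_4, d_4) = (m_1, d_1) = (40, 13), so from here the quotients repeat a_1, ..., a_3; the period length is 3.
So sqrt(1613) = [40; (6, 6, 80)] with period length k = 3.
k is odd, so (p_{k-1}, q_{k-1}) only solves x^2 - 1613y^2 = -1 and the fundamental solution of x^2 - 1613y^2 = 1 is (p_{2k-1}, q_{2k-1}) = (p_5, q_5); compute convergents through index 5, running through the period twice.
Convergents (p_i = a_i*p_{i-1} + p_{i-2}, q_i = a_i*q_{i-1} + q_{i-2} with p_{-2}=0, p_{-1}=1, q_{-2}=1, q_{-1}=0):
  i=0: a_0=40, p_0 = 40*1 + 0 = 40, q_0 = 40*0 + 1 = 1.
  i=1: a_1=6, p_1 = 6*40 + 1 = 241, q_1 = 6*1 + 0 = 6.
  i=2: a_2=6, p_2 = 6*241 + 40 = 1486, q_2 = 6*6 + 1 = 37.
  i=3: a_3=80, p_3 = 80*1486 + 241 = 119121, q_3 = 80*37 + 6 = 2966.
  i=4: a_4=6, p_4 = 6*119121 + 1486 = 716212, q_4 = 6*2966 + 37 = 17833.
  i=5: a_5=6, p_5 = 6*716212 + 119121 = 4416393, q_5 = 6*17833 + 2966 = 109964.
Indeed p_2^2 - 1613*q_2^2 = 2208196 - 2208197 = -1, not +1.
Check: 4416393^2 - 1613*109964^2 = 19504527130449 - 19504527130448 = 1, so (x, y) = (4416393, 109964) solves the equation, and by the theorem it is the least positive solution.

(x, y) = (4416393, 109964)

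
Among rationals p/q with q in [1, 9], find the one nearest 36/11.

23/7

Expand x = 36/11 as a continued fraction with the Euclidean algorithm:
  36 = 3*11 + 3, so a_0 = 3.
  11 = 3*3 + 2, so a_1 = 3.
  3 = 1*2 + 1, so a_2 = 1.
  2 = 2*1 + 0, so a_3 = 2.
so x = [3; 3, 1, 2].
Convergents (p_i = a_i*p_{i-1} + p_{i-2}, q_i = a_i*q_{i-1} + q_{i-2} with p_{-2}=0, p_{-1}=1, q_{-2}=1, q_{-1}=0), until the denominator exceeds 9:
  i=0: a_0=3, p_0 = 3*1 + 0 = 3, q_0 = 3*0 + 1 = 1.
  i=1: a_1=3, p_1 = 3*3 + 1 = 10, q_1 = 3*1 + 0 = 3.
  i=2: a_2=1, p_2 = 1*10 + 3 = 13, q_2 = 1*3 + 1 = 4.
  i=3: a_3=2, p_3 = 2*13 + 10 = 36, q_3 = 2*4 + 3 = 11.
q_3 = 11 > 9, so the last convergent with denominator <= 9 is p_2/q_2 = 13/4.
The closest fraction with denominator <= 9 is either p_2/q_2 or the intermediate fraction (k*p_2 + p_1)/(k*q_2 + q_1) with the largest k >= 1 whose denominator stays <= 9; these approach x as k grows, and every other convergent or intermediate fraction in range is farther away.
Largest k: floor((9 - q_1)/q_2) = floor((9 - 3)/4) = 1.
That gives (1*13 + 10)/(1*4 + 3) = 23/7.
Compare the errors: |x - 13/4| = |36*4 - 13*11|/(11*4) = 1/44, and |x - 23/7| = |36*7 - 23*11|/(11*7) = 1/77.
Cross-multiplying, 1*44 = 44 < 77 = 1*77, so 1/77 is smaller: the intermediate fraction 23/7 is closer to x than 13/4.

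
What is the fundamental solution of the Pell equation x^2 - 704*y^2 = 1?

(x, y) = (79201, 2985)

First expand sqrt(704) as a continued fraction. With x_i = (sqrt(704) + m_i)/d_i and (m_0, d_0) = (0, 1): a_0 = floor(sqrt(704)) = 26, since 26^2 = 676 <= 704 < 729 = 27^2.
Iterate m_{i+1} = d_i*a_i - m_i, d_{i+1} = (704 - m_{i+1}^2)/d_i, a_{i+1} = floor((a_0 + m_{i+1})/d_{i+1}):
  m_1 = 1*26 - 0 = 26, d_1 = (704 - 26^2)/1 = 28/1 = 28, a_1 = floor((26 + 26)/28) = 1.
  m_2 = 28*1 - 26 = 2, d_2 = (704 - 2^2)/28 = 700/28 = 25, a_2 = floor((26 + 2)/25) = 1.
  m_3 = 25*1 - 2 = 23, d_3 = (704 - 23^2)/25 = 175/25 = 7, a_3 = floor((26 + 23)/7) = 7.
  m_4 = 7*7 - 23 = 26, d_4 = (704 - 26^2)/7 = 28/7 = 4, a_4 = floor((26 + 26)/4) = 13.
  m_5 = 4*13 - 26 = 26, d_5 = (704 - 26^2)/4 = 28/4 = 7, a_5 = floor((26 + 26)/7) = 7.
  m_6 = 7*7 - 26 = 23, d_6 = (704 - 23^2)/7 = 175/7 = 25, a_6 = floor((26 + 23)/25) = 1.
  m_7 = 25*1 - 23 = 2, d_7 = (704 - 2^2)/25 = 700/25 = 28, a_7 = floor((26 + 2)/28) = 1.
  m_8 = 28*1 - 2 = 26, d_8 = (704 - 26^2)/28 = 28/28 = 1, a_8 = floor((26 + 26)/1) = 52.
  m_9 = 1*52 - 26 = 26, d_9 = (704 - 26^2)/1 = 28/1 = 28: (m_9, d_9) = (m_1, d_1) = (26, 28), so from here the quotients repeat a_1, ..., a_8; the period length is 8.
So sqrt(704) = [26; (1, 1, 7, 13, 7, 1, 1, 52)] with period length k = 8.
k is even, so the fundamental solution of x^2 - 704y^2 = 1 is (p_{k-1}, q_{k-1}) = (p_7, q_7); compute convergents through index 7.
Convergents (p_i = a_i*p_{i-1} + p_{i-2}, q_i = a_i*q_{i-1} + q_{i-2} with p_{-2}=0, p_{-1}=1, q_{-2}=1, q_{-1}=0):
  i=0: a_0=26, p_0 = 26*1 + 0 = 26, q_0 = 26*0 + 1 = 1.
  i=1: a_1=1, p_1 = 1*26 + 1 = 27, q_1 = 1*1 + 0 = 1.
  i=2: a_2=1, p_2 = 1*27 + 26 = 53, q_2 = 1*1 + 1 = 2.
  i=3: a_3=7, p_3 = 7*53 + 27 = 398, q_3 = 7*2 + 1 = 15.
  i=4: a_4=13, p_4 = 13*398 + 53 = 5227, q_4 = 13*15 + 2 = 197.
  i=5: a_5=7, p_5 = 7*5227 + 398 = 36987, q_5 = 7*197 + 15 = 1394.
  i=6: a_6=1, p_6 = 1*36987 + 5227 = 42214, q_6 = 1*1394 + 197 = 1591.
  i=7: a_7=1, p_7 = 1*42214 + 36987 = 79201, q_7 = 1*1591 + 1394 = 2985.
Check: 79201^2 - 704*2985^2 = 6272798401 - 6272798400 = 1, so (x, y) = (79201, 2985) solves the equation, and by the theorem it is the least positive solution.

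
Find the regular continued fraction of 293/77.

[3; 1, 4, 7, 2]

Run the Euclidean algorithm on 293 and 77; the successive quotients are the partial quotients a_0, a_1, ... (each step inverts the fractional part left over by the previous one):
  293 = 3*77 + 62, so a_0 = 3.
  77 = 1*62 + 15, so a_1 = 1.
  62 = 4*15 + 2, so a_2 = 4.
  15 = 7*2 + 1, so a_3 = 7.
  2 = 2*1 + 0, so a_4 = 2.
The remainder reaches 0 after 5 divisions, so the expansion has 5 partial quotients, read off in order.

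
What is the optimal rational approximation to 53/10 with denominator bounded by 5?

16/3

Expand x = 53/10 as a continued fraction with the Euclidean algorithm:
  53 = 5*10 + 3, so a_0 = 5.
  10 = 3*3 + 1, so a_1 = 3.
  3 = 3*1 + 0, so a_2 = 3.
so x = [5; 3, 3].
Convergents (p_i = a_i*p_{i-1} + p_{i-2}, q_i = a_i*q_{i-1} + q_{i-2} with p_{-2}=0, p_{-1}=1, q_{-2}=1, q_{-1}=0), until the denominator exceeds 5:
  i=0: a_0=5, p_0 = 5*1 + 0 = 5, q_0 = 5*0 + 1 = 1.
  i=1: a_1=3, p_1 = 3*5 + 1 = 16, q_1 = 3*1 + 0 = 3.
  i=2: a_2=3, p_2 = 3*16 + 5 = 53, q_2 = 3*3 + 1 = 10.
q_2 = 10 > 5, so the last convergent with denominator <= 5 is p_1/q_1 = 16/3.
The closest fraction with denominator <= 5 is either p_1/q_1 or the intermediate fraction (k*p_1 + p_0)/(k*q_1 + q_0) with the largest k >= 1 whose denominator stays <= 5; these approach x as k grows, and every other convergent or intermediate fraction in range is farther away.
Largest k: floor((5 - q_0)/q_1) = floor((5 - 1)/3) = 1.
That gives (1*16 + 5)/(1*3 + 1) = 21/4.
Compare the errors: |x - 16/3| = |53*3 - 16*10|/(10*3) = 1/30, and |x - 21/4| = |53*4 - 21*10|/(10*4) = 2/40.
Cross-multiplying, 1*40 = 40 < 60 = 2*30, so 1/30 is smaller: the convergent 16/3 is closer to x than 21/4.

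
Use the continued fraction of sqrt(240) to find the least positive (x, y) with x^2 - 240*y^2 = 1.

First expand sqrt(240) as a continued fraction. With x_i = (sqrt(240) + m_i)/d_i and (m_0, d_0) = (0, 1): a_0 = floor(sqrt(240)) = 15, since 15^2 = 225 <= 240 < 256 = 16^2.
Iterate m_{i+1} = d_i*a_i - m_i, d_{i+1} = (240 - m_{i+1}^2)/d_i, a_{i+1} = floor((a_0 + m_{i+1})/d_{i+1}):
  m_1 = 1*15 - 0 = 15, d_1 = (240 - 15^2)/1 = 15/1 = 15, a_1 = floor((15 + 15)/15) = 2.
  m_2 = 15*2 - 15 = 15, d_2 = (240 - 15^2)/15 = 15/15 = 1, a_2 = floor((15 + 15)/1) = 30.
  m_3 = 1*30 - 15 = 15, d_3 = (240 - 15^2)/1 = 15/1 = 15: (m_3, d_3) = (m_1, d_1) = (15, 15), so from here the quotients repeat a_1, a_2; the period length is 2.
So sqrt(240) = [15; (2, 30)] with period length k = 2.
k is even, so the fundamental solution of x^2 - 240y^2 = 1 is (p_{k-1}, q_{k-1}) = (p_1, q_1); compute convergents through index 1.
Convergents (p_i = a_i*p_{i-1} + p_{i-2}, q_i = a_i*q_{i-1} + q_{i-2} with p_{-2}=0, p_{-1}=1, q_{-2}=1, q_{-1}=0):
  i=0: a_0=15, p_0 = 15*1 + 0 = 15, q_0 = 15*0 + 1 = 1.
  i=1: a_1=2, p_1 = 2*15 + 1 = 31, q_1 = 2*1 + 0 = 2.
Check: 31^2 - 240*2^2 = 961 - 960 = 1, so (x, y) = (31, 2) solves the equation, and by the theorem it is the least positive solution.

(x, y) = (31, 2)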